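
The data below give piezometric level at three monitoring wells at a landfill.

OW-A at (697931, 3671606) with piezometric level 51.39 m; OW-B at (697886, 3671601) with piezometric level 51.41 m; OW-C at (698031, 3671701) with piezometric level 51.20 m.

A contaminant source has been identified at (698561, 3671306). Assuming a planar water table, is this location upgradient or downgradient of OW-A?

Taking OW-A as reference: OW-B−OW-A = (-45, -5, +0.02); OW-C−OW-A = (100, 95, -0.19).
Solve a·Δx + b·Δy = Δh: det = (-45)·95 − 100·(-5) = -3775.
∂h/∂x = [(+0.02)·95 − (-0.19)·(-5)] / -3775 = -0.0002517
∂h/∂y = [(-45)·(-0.19) − 100·(+0.02)] / -3775 = -0.001735
Head at (698561, 3671306) = 51.39 + (-0.0002517)·(630) + (-0.001735)·(-300) = 51.75 m.
That is higher than the 51.39 m at OW-A, so the point is upgradient.

upgradient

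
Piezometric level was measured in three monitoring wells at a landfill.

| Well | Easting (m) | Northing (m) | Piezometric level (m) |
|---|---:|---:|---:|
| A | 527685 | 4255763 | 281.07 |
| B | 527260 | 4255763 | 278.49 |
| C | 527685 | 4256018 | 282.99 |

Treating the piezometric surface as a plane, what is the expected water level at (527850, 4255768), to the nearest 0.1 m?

∂h/∂x = (278.49 − 281.07) / (527260 − 527685) = +0.006071
∂h/∂y = (282.99 − 281.07) / (4256018 − 4255763) = +0.007529
h(527850, 4255768) = 281.07 + (+0.006071)·(165) + (+0.007529)·(5) = 281.07 +1.002 +0.038 = 282.109 m.

282.1 m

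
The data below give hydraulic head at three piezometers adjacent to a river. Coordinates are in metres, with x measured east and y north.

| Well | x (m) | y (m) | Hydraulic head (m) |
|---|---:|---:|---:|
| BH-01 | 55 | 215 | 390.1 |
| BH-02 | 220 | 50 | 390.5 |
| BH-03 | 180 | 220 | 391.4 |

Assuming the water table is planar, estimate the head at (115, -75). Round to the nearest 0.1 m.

Taking BH-01 as reference: BH-02−BH-01 = (165, -165, +0.4); BH-03−BH-01 = (125, 5, +1.3).
Determinant of the coordinate differences = 165·5 − 125·(-165) = 21450.
∂h/∂x = [(+0.4)·5 − (+1.3)·(-165)] / 21450 = +0.01009
∂h/∂y = [165·(+1.3) − 125·(+0.4)] / 21450 = +0.007669
h(115, -75) = 390.1 + (+0.01009)·(60) + (+0.007669)·(-290) = 390.1 +0.606 -2.224 = 388.482 m.

388.5 m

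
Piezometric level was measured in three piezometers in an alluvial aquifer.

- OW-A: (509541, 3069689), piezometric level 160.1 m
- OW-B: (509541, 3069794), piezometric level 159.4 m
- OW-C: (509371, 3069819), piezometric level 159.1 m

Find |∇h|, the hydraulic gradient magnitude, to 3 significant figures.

With h = a·x + b·y + c and OW-A as origin, the differences give:
  0·a + 105·b = -0.7
  (-170)·a + 130·b = -1.0
Eliminate b (×130 and ×105, subtract): 17850·a = 14.00 → a = ∂h/∂x = +0.0007843
Back-substitute: b = ∂h/∂y = -0.006667.
|∇h| = √(0.0007843² + -0.006667²) = 0.006713

0.00671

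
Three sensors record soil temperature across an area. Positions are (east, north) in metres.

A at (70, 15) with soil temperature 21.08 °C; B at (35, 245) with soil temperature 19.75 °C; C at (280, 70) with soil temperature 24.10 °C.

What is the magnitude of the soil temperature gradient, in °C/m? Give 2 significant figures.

Differences from A: to B (Δx, Δy, Δh) = (-35, 230, -1.33); to C = (210, 55, +3.02).
Determinant of the coordinate differences = (-35)·55 − 210·230 = -50225.
∂T/∂x = [(-1.33)·55 − (+3.02)·230] / -50225 = +0.01529
∂T/∂y = [(-35)·(+3.02) − 210·(-1.33)] / -50225 = -0.003456
|∇f| = √(0.01529² + -0.003456²) = 0.01568 °C/m

0.016 °C/m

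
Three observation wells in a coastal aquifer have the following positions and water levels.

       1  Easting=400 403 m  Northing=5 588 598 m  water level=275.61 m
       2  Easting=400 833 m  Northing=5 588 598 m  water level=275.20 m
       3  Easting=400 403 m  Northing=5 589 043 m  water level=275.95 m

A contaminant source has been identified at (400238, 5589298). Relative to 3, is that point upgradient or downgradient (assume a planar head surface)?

upgradient

∂h/∂x = (275.20 − 275.61) / (400833 − 400403) = -0.0009535
∂h/∂y = (275.95 − 275.61) / (5589043 − 5588598) = +0.0007640
Head at (400238, 5589298) = 275.61 + (-0.0009535)·(-165) + (+0.0007640)·(700) = 276.30 m.
That is higher than the 275.95 m at 3, so the point is upgradient.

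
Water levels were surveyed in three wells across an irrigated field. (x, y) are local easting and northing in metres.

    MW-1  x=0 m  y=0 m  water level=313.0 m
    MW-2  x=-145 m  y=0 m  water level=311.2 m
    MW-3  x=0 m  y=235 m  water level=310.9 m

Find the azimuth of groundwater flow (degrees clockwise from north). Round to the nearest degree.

∂h/∂x = (311.2 − 313.0) / (-145 − 0) = +0.01241
∂h/∂y = (310.9 − 313.0) / (235 − 0) = -0.008936
Flow direction (−∇h) has components (-0.01241 E, +0.008936 N).
Azimuth = atan2(E, N) = atan2(-0.01241, +0.008936) = 305.7° ≈ 306°.

306°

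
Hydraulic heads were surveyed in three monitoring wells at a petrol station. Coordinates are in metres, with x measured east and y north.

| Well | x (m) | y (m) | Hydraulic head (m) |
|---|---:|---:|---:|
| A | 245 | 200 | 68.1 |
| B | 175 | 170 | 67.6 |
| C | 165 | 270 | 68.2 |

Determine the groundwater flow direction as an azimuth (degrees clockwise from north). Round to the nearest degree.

214°

Taking A as reference: B−A = (-70, -30, -0.5); C−A = (-80, 70, +0.1).
Determinant of the coordinate differences = (-70)·70 − (-80)·(-30) = -7300.
∂h/∂x = [(-0.5)·70 − (+0.1)·(-30)] / -7300 = +0.004384
∂h/∂y = [(-70)·(+0.1) − (-80)·(-0.5)] / -7300 = +0.006438
Flow direction (−∇h) has components (-0.004384 E, -0.006438 N).
Azimuth = atan2(E, N) = atan2(-0.004384, -0.006438) = 214.2° ≈ 214°.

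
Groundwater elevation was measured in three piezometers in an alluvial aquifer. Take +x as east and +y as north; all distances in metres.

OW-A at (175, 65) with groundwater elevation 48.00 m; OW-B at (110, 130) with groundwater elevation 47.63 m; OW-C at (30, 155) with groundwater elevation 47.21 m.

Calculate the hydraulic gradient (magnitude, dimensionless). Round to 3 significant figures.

Taking OW-A as reference: OW-B−OW-A = (-65, 65, -0.37); OW-C−OW-A = (-145, 90, -0.79).
Solve a·Δx + b·Δy = Δh: det = (-65)·90 − (-145)·65 = 3575.
∂h/∂x = [(-0.37)·90 − (-0.79)·65] / 3575 = +0.005049
∂h/∂y = [(-65)·(-0.79) − (-145)·(-0.37)] / 3575 = -0.0006434
|∇h| = √(0.005049² + -0.0006434²) = 0.00509

0.00509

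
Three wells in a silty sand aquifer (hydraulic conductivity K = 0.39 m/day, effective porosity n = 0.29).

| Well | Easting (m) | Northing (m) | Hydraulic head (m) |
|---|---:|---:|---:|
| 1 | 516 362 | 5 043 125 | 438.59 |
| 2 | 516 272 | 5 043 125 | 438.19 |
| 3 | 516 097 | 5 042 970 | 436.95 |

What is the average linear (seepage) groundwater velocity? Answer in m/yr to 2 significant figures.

2.6 m/yr

With h = a·x + b·y + c and 1 as origin, the differences give:
  (-90)·a + 0·b = -0.40
  (-265)·a + (-155)·b = -1.64
Eliminate b (×(-155) and ×0, subtract): 13950·a = 62.000 → a = ∂h/∂x = +0.004444
Back-substitute: b = ∂h/∂y = +0.002982.
|∇h| = √(0.004444² + 0.002982²) = 0.005352
Seepage velocity v = K·i/n = 0.39 × 0.005352 / 0.29 = 0.007198 m/day = 2.629 m/yr.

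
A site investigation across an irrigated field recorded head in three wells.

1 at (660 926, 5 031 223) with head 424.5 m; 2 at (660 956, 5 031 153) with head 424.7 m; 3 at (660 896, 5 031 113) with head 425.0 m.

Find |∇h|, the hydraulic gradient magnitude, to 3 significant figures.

0.00457

With h = a·x + b·y + c and 1 as origin, the differences give:
  30·a + (-70)·b = +0.2
  (-30)·a + (-110)·b = +0.5
Eliminate b (×(-110) and ×(-70), subtract): -5400·a = 13.00 → a = ∂h/∂x = -0.002407
Back-substitute: b = ∂h/∂y = -0.003889.
|∇h| = √(-0.002407² + -0.003889²) = 0.004574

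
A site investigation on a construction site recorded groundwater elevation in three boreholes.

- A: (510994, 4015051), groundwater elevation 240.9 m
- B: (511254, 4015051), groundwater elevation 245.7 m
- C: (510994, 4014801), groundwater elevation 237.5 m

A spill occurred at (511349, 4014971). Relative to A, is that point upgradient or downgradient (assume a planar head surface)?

∂h/∂x = (245.7 − 240.9) / (511254 − 510994) = +0.01846
∂h/∂y = (237.5 − 240.9) / (4014801 − 4015051) = +0.01360
Head at (511349, 4014971) = 240.9 + (+0.01846)·(355) + (+0.01360)·(-80) = 246.37 m.
That is higher than the 240.9 m at A, so the point is upgradient.

upgradient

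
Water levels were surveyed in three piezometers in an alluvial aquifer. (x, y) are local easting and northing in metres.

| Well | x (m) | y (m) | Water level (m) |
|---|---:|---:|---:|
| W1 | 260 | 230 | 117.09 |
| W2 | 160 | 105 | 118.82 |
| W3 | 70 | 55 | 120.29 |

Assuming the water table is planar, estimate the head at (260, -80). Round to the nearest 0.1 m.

117.5 m

With h = a·x + b·y + c and W1 as origin, the differences give:
  (-100)·a + (-125)·b = +1.73
  (-190)·a + (-175)·b = +3.20
Eliminate b (×(-175) and ×(-125), subtract): -6250·a = 97.250 → a = ∂h/∂x = -0.01556
Back-substitute: b = ∂h/∂y = -0.001392.
h(260, -80) = 117.09 + (-0.01556)·(0) + (-0.001392)·(-310) = 117.09 -0.000 +0.432 = 117.522 m.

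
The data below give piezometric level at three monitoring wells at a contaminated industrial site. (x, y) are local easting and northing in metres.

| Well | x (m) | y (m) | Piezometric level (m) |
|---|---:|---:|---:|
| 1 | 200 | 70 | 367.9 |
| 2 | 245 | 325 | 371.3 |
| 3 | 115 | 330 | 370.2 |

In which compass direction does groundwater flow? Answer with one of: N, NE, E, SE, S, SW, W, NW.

Differences from 1: to 2 (Δx, Δy, Δh) = (45, 255, +3.4); to 3 = (-85, 260, +2.3).
Solve a·Δx + b·Δy = Δh: det = 45·260 − (-85)·255 = 33375.
∂h/∂x = [(+3.4)·260 − (+2.3)·255] / 33375 = +0.008914
∂h/∂y = [45·(+2.3) − (-85)·(+3.4)] / 33375 = +0.01176
Flow = −∇h = (-0.008914 east, -0.01176 north), which points southwest.

SW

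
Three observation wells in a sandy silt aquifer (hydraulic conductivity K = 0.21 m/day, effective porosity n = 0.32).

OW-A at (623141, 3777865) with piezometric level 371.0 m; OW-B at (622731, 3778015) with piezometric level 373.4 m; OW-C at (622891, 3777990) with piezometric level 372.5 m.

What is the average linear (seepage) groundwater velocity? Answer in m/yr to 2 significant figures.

1.3 m/yr

Differences from OW-A: to OW-B (Δx, Δy, Δh) = (-410, 150, +2.4); to OW-C = (-250, 125, +1.5).
Solve a·Δx + b·Δy = Δh: det = (-410)·125 − (-250)·150 = -13750.
∂h/∂x = [(+2.4)·125 − (+1.5)·150] / -13750 = -0.005455
∂h/∂y = [(-410)·(+1.5) − (-250)·(+2.4)] / -13750 = +0.001091
|∇h| = √(-0.005455² + 0.001091²) = 0.005563
Seepage velocity v = K·i/n = 0.21 × 0.005563 / 0.32 = 0.003651 m/day = 1.334 m/yr.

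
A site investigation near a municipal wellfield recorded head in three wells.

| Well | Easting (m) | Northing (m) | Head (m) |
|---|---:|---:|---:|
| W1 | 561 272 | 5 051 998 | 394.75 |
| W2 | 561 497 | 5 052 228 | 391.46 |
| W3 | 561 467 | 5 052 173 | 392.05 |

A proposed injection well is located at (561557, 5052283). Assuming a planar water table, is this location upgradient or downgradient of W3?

downgradient

With h = a·x + b·y + c and W1 as origin, the differences give:
  225·a + 230·b = -3.29
  195·a + 175·b = -2.70
Eliminate b (×175 and ×230, subtract): -5475·a = 45.250 → a = ∂h/∂x = -0.008265
Back-substitute: b = ∂h/∂y = -0.006219.
Head at (561557, 5052283) = 394.75 + (-0.008265)·(285) + (-0.006219)·(285) = 390.62 m.
That is lower than the 392.05 m at W3, so the point is downgradient.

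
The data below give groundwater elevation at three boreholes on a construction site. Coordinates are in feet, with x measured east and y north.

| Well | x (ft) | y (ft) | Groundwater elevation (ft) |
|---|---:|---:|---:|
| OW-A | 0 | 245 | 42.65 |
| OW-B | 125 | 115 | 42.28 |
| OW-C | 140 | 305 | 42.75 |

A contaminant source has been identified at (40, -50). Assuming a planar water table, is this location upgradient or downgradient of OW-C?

Taking OW-A as reference: OW-B−OW-A = (125, -130, -0.37); OW-C−OW-A = (140, 60, +0.10).
Solve a·Δx + b·Δy = Δh: det = 125·60 − 140·(-130) = 25700.
∂h/∂x = [(-0.37)·60 − (+0.10)·(-130)] / 25700 = -0.0003580
∂h/∂y = [125·(+0.10) − 140·(-0.37)] / 25700 = +0.002502
Head at (40, -50) = 42.65 + (-0.0003580)·(40) + (+0.002502)·(-295) = 41.90 ft.
That is lower than the 42.75 ft at OW-C, so the point is downgradient.

downgradient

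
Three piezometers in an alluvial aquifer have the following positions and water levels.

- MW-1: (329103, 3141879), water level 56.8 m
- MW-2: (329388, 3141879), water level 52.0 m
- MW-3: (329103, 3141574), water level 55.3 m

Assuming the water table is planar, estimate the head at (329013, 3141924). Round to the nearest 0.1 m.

∂h/∂x = (52.0 − 56.8) / (329388 − 329103) = -0.01684
∂h/∂y = (55.3 − 56.8) / (3141574 − 3141879) = +0.004918
h(329013, 3141924) = 56.8 + (-0.01684)·(-90) + (+0.004918)·(45) = 56.8 +1.516 +0.221 = 58.537 m.

58.5 m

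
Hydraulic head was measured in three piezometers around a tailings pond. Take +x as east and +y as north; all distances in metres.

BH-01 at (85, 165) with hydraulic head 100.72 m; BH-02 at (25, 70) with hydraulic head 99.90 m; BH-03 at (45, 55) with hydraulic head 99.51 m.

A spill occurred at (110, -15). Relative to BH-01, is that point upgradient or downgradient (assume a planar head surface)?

downgradient

With h = a·x + b·y + c and BH-01 as origin, the differences give:
  (-60)·a + (-95)·b = -0.82
  (-40)·a + (-110)·b = -1.21
Eliminate b (×(-110) and ×(-95), subtract): 2800·a = -24.750 → a = ∂h/∂x = -0.008839
Back-substitute: b = ∂h/∂y = +0.01421.
Head at (110, -15) = 100.72 + (-0.008839)·(25) + (+0.01421)·(-180) = 97.94 m.
That is lower than the 100.72 m at BH-01, so the point is downgradient.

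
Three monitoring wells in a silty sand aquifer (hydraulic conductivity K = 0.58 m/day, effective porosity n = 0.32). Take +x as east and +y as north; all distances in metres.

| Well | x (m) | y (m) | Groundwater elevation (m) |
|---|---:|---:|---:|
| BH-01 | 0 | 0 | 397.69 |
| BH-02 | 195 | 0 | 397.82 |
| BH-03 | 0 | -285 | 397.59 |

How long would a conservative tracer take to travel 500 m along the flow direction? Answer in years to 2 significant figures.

1000 years

∂h/∂x = (397.82 − 397.69) / (195 − 0) = +0.0006667
∂h/∂y = (397.59 − 397.69) / (-285 − 0) = +0.0003509
|∇h| = √(0.0006667² + 0.0003509²) = 0.0007534
Seepage velocity v = K·i/n = 0.58 × 0.0007534 / 0.32 = 0.001366 m/day.
t = 500 / 0.001366 = 3.66e+05 days = 1e+03 years.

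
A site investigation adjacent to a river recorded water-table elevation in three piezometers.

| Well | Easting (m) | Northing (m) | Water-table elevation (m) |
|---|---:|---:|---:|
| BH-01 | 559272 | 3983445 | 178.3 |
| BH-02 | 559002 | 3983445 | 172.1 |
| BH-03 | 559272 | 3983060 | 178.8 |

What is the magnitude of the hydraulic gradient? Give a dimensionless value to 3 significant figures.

0.0230

∂h/∂x = (172.1 − 178.3) / (559002 − 559272) = +0.02296
∂h/∂y = (178.8 − 178.3) / (3983060 − 3983445) = -0.001299
|∇h| = √(0.02296² + -0.001299²) = 0.023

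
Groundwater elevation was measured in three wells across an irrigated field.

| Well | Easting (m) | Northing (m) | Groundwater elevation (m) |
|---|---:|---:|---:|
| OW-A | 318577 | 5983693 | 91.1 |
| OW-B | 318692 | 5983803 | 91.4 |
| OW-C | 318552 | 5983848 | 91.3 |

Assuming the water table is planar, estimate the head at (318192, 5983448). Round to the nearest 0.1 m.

90.3 m

With h = a·x + b·y + c and OW-A as origin, the differences give:
  115·a + 110·b = +0.3
  (-25)·a + 155·b = +0.2
Eliminate b (×155 and ×110, subtract): 20575·a = 24.50 → a = ∂h/∂x = +0.001191
Back-substitute: b = ∂h/∂y = +0.001482.
h(318192, 5983448) = 91.1 + (+0.001191)·(-385) + (+0.001482)·(-245) = 91.1 -0.458 -0.363 = 90.278 m.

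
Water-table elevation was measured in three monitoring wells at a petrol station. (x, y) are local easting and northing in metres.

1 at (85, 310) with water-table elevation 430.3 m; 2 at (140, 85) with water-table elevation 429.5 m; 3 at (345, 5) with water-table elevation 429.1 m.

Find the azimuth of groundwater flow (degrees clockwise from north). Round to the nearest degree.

With h = a·x + b·y + c and 1 as origin, the differences give:
  55·a + (-225)·b = -0.8
  260·a + (-305)·b = -1.2
Eliminate b (×(-305) and ×(-225), subtract): 41725·a = -26.00 → a = ∂h/∂x = -0.0006231
Back-substitute: b = ∂h/∂y = +0.003403.
Flow direction (−∇h) has components (+0.0006231 E, -0.003403 N).
Azimuth = atan2(E, N) = atan2(+0.0006231, -0.003403) = 169.6° ≈ 170°.

170°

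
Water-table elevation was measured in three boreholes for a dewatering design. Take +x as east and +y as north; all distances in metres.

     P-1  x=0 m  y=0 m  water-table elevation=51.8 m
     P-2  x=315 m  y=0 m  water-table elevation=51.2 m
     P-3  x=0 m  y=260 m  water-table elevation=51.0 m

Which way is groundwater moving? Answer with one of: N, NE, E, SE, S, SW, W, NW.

∂h/∂x = (51.2 − 51.8) / (315 − 0) = -0.001905
∂h/∂y = (51.0 − 51.8) / (260 − 0) = -0.003077
Flow = −∇h = (+0.001905 east, +0.003077 north), which points northeast.

NE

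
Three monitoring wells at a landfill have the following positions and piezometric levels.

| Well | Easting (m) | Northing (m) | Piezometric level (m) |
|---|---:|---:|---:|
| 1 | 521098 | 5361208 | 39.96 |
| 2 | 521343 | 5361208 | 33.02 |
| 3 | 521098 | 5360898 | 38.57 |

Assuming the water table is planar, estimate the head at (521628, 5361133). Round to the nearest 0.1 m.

∂h/∂x = (33.02 − 39.96) / (521343 − 521098) = -0.02833
∂h/∂y = (38.57 − 39.96) / (5360898 − 5361208) = +0.004484
h(521628, 5361133) = 39.96 + (-0.02833)·(530) + (+0.004484)·(-75) = 39.96 -15.013 -0.336 = 24.611 m.

24.6 m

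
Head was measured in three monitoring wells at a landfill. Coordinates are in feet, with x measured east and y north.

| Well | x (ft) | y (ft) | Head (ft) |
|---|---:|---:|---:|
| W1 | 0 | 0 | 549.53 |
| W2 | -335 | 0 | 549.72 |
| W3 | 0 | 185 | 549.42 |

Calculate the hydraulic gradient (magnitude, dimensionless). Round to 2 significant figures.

0.00082

∂h/∂x = (549.72 − 549.53) / (-335 − 0) = -0.0005672
∂h/∂y = (549.42 − 549.53) / (185 − 0) = -0.0005946
|∇h| = √(-0.0005672² + -0.0005946²) = 0.0008217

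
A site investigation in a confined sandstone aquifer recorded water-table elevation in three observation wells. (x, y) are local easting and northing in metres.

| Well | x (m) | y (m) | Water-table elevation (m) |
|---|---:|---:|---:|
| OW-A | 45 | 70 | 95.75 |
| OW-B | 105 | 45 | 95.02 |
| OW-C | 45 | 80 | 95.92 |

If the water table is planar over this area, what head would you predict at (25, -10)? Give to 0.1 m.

Taking OW-A as reference: OW-B−OW-A = (60, -25, -0.73); OW-C−OW-A = (0, 10, +0.17).
Solve a·Δx + b·Δy = Δh: det = 60·10 − 0·(-25) = 600.
∂h/∂x = [(-0.73)·10 − (+0.17)·(-25)] / 600 = -0.005083
∂h/∂y = [60·(+0.17) − 0·(-0.73)] / 600 = +0.01700
h(25, -10) = 95.75 + (-0.005083)·(-20) + (+0.01700)·(-80) = 95.75 +0.102 -1.360 = 94.492 m.

94.5 m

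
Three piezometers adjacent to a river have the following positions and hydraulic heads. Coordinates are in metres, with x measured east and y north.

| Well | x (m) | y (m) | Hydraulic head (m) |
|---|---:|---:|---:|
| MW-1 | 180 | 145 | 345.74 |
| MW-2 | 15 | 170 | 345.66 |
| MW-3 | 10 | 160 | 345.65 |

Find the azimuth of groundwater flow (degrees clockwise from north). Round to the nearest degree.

Differences from MW-1: to MW-2 (Δx, Δy, Δh) = (-165, 25, -0.08); to MW-3 = (-170, 15, -0.09).
Determinant of the coordinate differences = (-165)·15 − (-170)·25 = 1775.
∂h/∂x = [(-0.08)·15 − (-0.09)·25] / 1775 = +0.0005915
∂h/∂y = [(-165)·(-0.09) − (-170)·(-0.08)] / 1775 = +0.0007042
Flow direction (−∇h) has components (-0.0005915 E, -0.0007042 N).
Azimuth = atan2(E, N) = atan2(-0.0005915, -0.0007042) = 220.0° ≈ 220°.

220°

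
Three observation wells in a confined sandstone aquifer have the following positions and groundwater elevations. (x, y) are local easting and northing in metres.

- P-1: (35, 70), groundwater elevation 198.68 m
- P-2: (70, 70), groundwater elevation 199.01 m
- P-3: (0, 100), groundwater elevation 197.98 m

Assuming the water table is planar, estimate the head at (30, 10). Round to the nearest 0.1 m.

199.4 m

Taking P-1 as reference: P-2−P-1 = (35, 0, +0.33); P-3−P-1 = (-35, 30, -0.70).
Determinant of the coordinate differences = 35·30 − (-35)·0 = 1050.
∂h/∂x = [(+0.33)·30 − (-0.70)·0] / 1050 = +0.009429
∂h/∂y = [35·(-0.70) − (-35)·(+0.33)] / 1050 = -0.01233
h(30, 10) = 198.68 + (+0.009429)·(-5) + (-0.01233)·(-60) = 198.68 -0.047 +0.740 = 199.373 m.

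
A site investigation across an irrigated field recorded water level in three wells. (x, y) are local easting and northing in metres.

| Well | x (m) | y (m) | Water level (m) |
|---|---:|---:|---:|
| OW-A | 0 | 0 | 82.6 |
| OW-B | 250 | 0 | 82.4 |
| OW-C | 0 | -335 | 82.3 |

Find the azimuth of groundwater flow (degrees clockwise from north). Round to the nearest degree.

∂h/∂x = (82.4 − 82.6) / (250 − 0) = -0.0008000
∂h/∂y = (82.3 − 82.6) / (-335 − 0) = +0.0008955
Flow direction (−∇h) has components (+0.0008000 E, -0.0008955 N).
Azimuth = atan2(E, N) = atan2(+0.0008000, -0.0008955) = 138.2° ≈ 138°.

138°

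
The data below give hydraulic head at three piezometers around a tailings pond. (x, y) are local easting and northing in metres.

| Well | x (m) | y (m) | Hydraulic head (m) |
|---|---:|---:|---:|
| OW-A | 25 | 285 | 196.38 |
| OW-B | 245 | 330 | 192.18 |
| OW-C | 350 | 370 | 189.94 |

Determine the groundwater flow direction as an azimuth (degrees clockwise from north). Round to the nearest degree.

With h = a·x + b·y + c and OW-A as origin, the differences give:
  220·a + 45·b = -4.20
  325·a + 85·b = -6.44
Eliminate b (×85 and ×45, subtract): 4075·a = -67.200 → a = ∂h/∂x = -0.01649
Back-substitute: b = ∂h/∂y = -0.01271.
Flow direction (−∇h) has components (+0.01649 E, +0.01271 N).
Azimuth = atan2(E, N) = atan2(+0.01649, +0.01271) = 52.4° ≈ 052°.

052°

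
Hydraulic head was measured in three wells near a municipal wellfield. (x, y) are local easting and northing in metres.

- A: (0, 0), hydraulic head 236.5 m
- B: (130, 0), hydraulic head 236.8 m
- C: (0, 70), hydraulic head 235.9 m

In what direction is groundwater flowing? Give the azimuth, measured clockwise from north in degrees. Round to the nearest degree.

345°

∂h/∂x = (236.8 − 236.5) / (130 − 0) = +0.002308
∂h/∂y = (235.9 − 236.5) / (70 − 0) = -0.008571
Flow direction (−∇h) has components (-0.002308 E, +0.008571 N).
Azimuth = atan2(E, N) = atan2(-0.002308, +0.008571) = 344.9° ≈ 345°.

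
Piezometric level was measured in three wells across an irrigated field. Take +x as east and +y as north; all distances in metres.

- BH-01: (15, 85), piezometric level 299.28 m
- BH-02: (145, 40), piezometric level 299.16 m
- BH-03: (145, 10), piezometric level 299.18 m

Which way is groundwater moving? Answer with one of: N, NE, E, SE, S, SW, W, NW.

NE

Differences from BH-01: to BH-02 (Δx, Δy, Δh) = (130, -45, -0.12); to BH-03 = (130, -75, -0.10).
Solve a·Δx + b·Δy = Δh: det = 130·(-75) − 130·(-45) = -3900.
∂h/∂x = [(-0.12)·(-75) − (-0.10)·(-45)] / -3900 = -0.001154
∂h/∂y = [130·(-0.10) − 130·(-0.12)] / -3900 = -0.0006667
Flow = −∇h = (+0.001154 east, +0.0006667 north), which points northeast.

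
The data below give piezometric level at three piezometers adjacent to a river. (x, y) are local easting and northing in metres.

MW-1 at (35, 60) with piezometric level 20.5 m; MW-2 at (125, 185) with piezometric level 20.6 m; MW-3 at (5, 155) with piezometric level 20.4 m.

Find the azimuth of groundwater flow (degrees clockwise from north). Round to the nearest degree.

Three-point gradient (reference MW-1): Δ to MW-2 = (90, 125, +0.1), Δ to MW-3 = (-30, 95, -0.1).
∂h/∂x = +0.001789, ∂h/∂y = -0.0004878 (det = 12300).
Flow direction (−∇h) has components (-0.001789 E, +0.0004878 N).
Azimuth = atan2(E, N) = atan2(-0.001789, +0.0004878) = 285.3° ≈ 285°.

285°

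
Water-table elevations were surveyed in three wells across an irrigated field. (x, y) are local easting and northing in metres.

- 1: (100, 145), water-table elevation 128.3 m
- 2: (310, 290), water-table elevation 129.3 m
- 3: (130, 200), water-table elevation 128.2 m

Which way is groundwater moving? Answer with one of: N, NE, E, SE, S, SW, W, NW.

NW

With h = a·x + b·y + c and 1 as origin, the differences give:
  210·a + 145·b = +1.0
  30·a + 55·b = -0.1
Eliminate b (×55 and ×145, subtract): 7200·a = 69.50 → a = ∂h/∂x = +0.009653
Back-substitute: b = ∂h/∂y = -0.007083.
Flow = −∇h = (-0.009653 east, +0.007083 north), which points northwest.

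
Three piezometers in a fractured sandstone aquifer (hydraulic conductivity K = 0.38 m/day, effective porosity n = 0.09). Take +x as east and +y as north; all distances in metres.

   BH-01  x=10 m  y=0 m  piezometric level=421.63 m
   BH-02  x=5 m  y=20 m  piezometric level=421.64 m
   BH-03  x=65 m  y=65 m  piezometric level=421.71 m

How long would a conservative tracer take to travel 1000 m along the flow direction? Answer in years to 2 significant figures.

Differences from BH-01: to BH-02 (Δx, Δy, Δh) = (-5, 20, +0.01); to BH-03 = (55, 65, +0.08).
Solve a·Δx + b·Δy = Δh: det = (-5)·65 − 55·20 = -1425.
∂h/∂x = [(+0.01)·65 − (+0.08)·20] / -1425 = +0.0006667
∂h/∂y = [(-5)·(+0.08) − 55·(+0.01)] / -1425 = +0.0006667
|∇h| = √(0.0006667² + 0.0006667²) = 0.0009429
Seepage velocity v = K·i/n = 0.38 × 0.0009429 / 0.09 = 0.003981 m/day.
t = 1000 / 0.003981 = 2.512e+05 days = 688 years.

690 years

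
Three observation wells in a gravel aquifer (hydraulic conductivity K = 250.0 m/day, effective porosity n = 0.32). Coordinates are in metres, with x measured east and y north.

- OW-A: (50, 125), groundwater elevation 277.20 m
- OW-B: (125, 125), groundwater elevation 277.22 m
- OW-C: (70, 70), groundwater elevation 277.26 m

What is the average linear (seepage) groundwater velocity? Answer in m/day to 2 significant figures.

Differences from OW-A: to OW-B (Δx, Δy, Δh) = (75, 0, +0.02); to OW-C = (20, -55, +0.06).
Determinant of the coordinate differences = 75·(-55) − 20·0 = -4125.
∂h/∂x = [(+0.02)·(-55) − (+0.06)·0] / -4125 = +0.0002667
∂h/∂y = [75·(+0.06) − 20·(+0.02)] / -4125 = -0.0009939
|∇h| = √(0.0002667² + -0.0009939²) = 0.001029
Seepage velocity v = K·i/n = 250.0 × 0.001029 / 0.32 = 0.8039 m/day.

0.80 m/day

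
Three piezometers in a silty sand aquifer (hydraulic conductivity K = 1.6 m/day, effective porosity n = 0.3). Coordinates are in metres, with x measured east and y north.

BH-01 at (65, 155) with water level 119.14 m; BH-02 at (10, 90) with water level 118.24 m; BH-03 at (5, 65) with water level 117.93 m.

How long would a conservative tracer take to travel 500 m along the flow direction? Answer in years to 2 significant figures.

Taking BH-01 as reference: BH-02−BH-01 = (-55, -65, -0.90); BH-03−BH-01 = (-60, -90, -1.21).
Solve a·Δx + b·Δy = Δh: det = (-55)·(-90) − (-60)·(-65) = 1050.
∂h/∂x = [(-0.90)·(-90) − (-1.21)·(-65)] / 1050 = +0.002238
∂h/∂y = [(-55)·(-1.21) − (-60)·(-0.90)] / 1050 = +0.01195
|∇h| = √(0.002238² + 0.01195²) = 0.01216
Seepage velocity v = K·i/n = 1.6 × 0.01216 / 0.3 = 0.06485 m/day.
t = 500 / 0.06485 = 7710 days = 21.1 years.

21 years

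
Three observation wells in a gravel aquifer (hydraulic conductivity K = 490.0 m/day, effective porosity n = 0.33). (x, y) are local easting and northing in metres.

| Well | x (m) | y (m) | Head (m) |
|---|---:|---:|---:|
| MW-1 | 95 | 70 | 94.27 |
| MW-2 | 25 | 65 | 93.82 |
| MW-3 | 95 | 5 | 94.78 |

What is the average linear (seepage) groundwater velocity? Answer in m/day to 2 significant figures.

Differences from MW-1: to MW-2 (Δx, Δy, Δh) = (-70, -5, -0.45); to MW-3 = (0, -65, +0.51).
Solve a·Δx + b·Δy = Δh: det = (-70)·(-65) − 0·(-5) = 4550.
∂h/∂x = [(-0.45)·(-65) − (+0.51)·(-5)] / 4550 = +0.006989
∂h/∂y = [(-70)·(+0.51) − 0·(-0.45)] / 4550 = -0.007846
|∇h| = √(0.006989² + -0.007846²) = 0.01051
Seepage velocity v = K·i/n = 490.0 × 0.01051 / 0.33 = 15.61 m/day.

16 m/day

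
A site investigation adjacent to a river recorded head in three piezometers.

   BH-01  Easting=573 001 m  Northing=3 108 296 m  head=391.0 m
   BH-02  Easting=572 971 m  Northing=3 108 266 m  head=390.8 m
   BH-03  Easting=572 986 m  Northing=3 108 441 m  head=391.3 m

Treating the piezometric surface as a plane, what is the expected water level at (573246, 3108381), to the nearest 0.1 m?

392.2 m

Taking BH-01 as reference: BH-02−BH-01 = (-30, -30, -0.2); BH-03−BH-01 = (-15, 145, +0.3).
Determinant of the coordinate differences = (-30)·145 − (-15)·(-30) = -4800.
∂h/∂x = [(-0.2)·145 − (+0.3)·(-30)] / -4800 = +0.004167
∂h/∂y = [(-30)·(+0.3) − (-15)·(-0.2)] / -4800 = +0.002500
h(573246, 3108381) = 391.0 + (+0.004167)·(245) + (+0.002500)·(85) = 391.0 +1.021 +0.213 = 392.233 m.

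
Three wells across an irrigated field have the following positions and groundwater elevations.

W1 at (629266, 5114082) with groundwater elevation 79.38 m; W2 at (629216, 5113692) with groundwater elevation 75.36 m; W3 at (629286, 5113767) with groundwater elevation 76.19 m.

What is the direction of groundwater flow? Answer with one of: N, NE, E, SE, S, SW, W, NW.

With h = a·x + b·y + c and W1 as origin, the differences give:
  (-50)·a + (-390)·b = -4.02
  20·a + (-315)·b = -3.19
Eliminate b (×(-315) and ×(-390), subtract): 23550·a = 22.200 → a = ∂h/∂x = +0.0009427
Back-substitute: b = ∂h/∂y = +0.01019.
Flow = −∇h = (-0.0009427 east, -0.01019 north), which points south.

S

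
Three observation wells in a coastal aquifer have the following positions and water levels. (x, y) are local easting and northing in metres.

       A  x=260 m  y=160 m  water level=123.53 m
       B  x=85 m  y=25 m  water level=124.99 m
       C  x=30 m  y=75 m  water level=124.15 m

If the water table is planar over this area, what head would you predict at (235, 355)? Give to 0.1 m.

With h = a·x + b·y + c and A as origin, the differences give:
  (-175)·a + (-135)·b = +1.46
  (-230)·a + (-85)·b = +0.62
Eliminate b (×(-85) and ×(-135), subtract): -16175·a = -40.400 → a = ∂h/∂x = +0.002498
Back-substitute: b = ∂h/∂y = -0.01405.
h(235, 355) = 123.53 + (+0.002498)·(-25) + (-0.01405)·(195) = 123.53 -0.062 -2.740 = 120.727 m.

120.7 m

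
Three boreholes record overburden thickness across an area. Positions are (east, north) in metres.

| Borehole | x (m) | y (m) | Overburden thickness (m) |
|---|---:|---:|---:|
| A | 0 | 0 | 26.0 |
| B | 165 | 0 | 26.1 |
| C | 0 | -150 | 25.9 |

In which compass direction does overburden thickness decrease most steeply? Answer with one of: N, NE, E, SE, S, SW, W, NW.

SW

∂d/∂x = (26.1 − 26.0) / (165 − 0) = +0.0006061
∂d/∂y = (25.9 − 26.0) / (-150 − 0) = +0.0006667
Steepest decrease is along −∇f = (-0.0006061 E, -0.0006667 N) → southwest.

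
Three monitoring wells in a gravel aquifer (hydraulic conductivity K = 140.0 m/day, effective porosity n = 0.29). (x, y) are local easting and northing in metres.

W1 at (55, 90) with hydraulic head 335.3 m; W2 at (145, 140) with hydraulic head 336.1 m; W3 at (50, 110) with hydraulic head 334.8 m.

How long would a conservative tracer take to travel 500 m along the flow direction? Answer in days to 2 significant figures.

37 days

Taking W1 as reference: W2−W1 = (90, 50, +0.8); W3−W1 = (-5, 20, -0.5).
Solve a·Δx + b·Δy = Δh: det = 90·20 − (-5)·50 = 2050.
∂h/∂x = [(+0.8)·20 − (-0.5)·50] / 2050 = +0.02000
∂h/∂y = [90·(-0.5) − (-5)·(+0.8)] / 2050 = -0.02000
|∇h| = √(0.02000² + -0.02000²) = 0.02828
Seepage velocity v = K·i/n = 140.0 × 0.02828 / 0.29 = 13.65 m/day.
t = 500 / 13.65 = 36.63 days.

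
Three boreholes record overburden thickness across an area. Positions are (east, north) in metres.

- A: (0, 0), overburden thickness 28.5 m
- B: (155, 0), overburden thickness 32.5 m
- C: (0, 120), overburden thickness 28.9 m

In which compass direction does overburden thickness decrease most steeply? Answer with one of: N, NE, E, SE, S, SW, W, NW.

W

∂d/∂x = (32.5 − 28.5) / (155 − 0) = +0.02581
∂d/∂y = (28.9 − 28.5) / (120 − 0) = +0.003333
Steepest decrease is along −∇f = (-0.02581 E, -0.003333 N) → west.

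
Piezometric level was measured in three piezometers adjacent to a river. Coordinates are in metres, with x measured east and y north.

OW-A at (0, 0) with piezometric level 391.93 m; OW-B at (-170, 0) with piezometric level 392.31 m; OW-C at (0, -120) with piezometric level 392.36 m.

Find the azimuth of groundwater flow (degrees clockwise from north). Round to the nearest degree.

∂h/∂x = (392.31 − 391.93) / (-170 − 0) = -0.002235
∂h/∂y = (392.36 − 391.93) / (-120 − 0) = -0.003583
Flow direction (−∇h) has components (+0.002235 E, +0.003583 N).
Azimuth = atan2(E, N) = atan2(+0.002235, +0.003583) = 32.0° ≈ 032°.

032°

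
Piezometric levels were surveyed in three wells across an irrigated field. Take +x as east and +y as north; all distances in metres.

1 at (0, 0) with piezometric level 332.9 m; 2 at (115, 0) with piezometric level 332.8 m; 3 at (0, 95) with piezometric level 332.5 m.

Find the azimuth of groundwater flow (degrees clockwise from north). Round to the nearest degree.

012°

∂h/∂x = (332.8 − 332.9) / (115 − 0) = -0.0008696
∂h/∂y = (332.5 − 332.9) / (95 − 0) = -0.004211
Flow direction (−∇h) has components (+0.0008696 E, +0.004211 N).
Azimuth = atan2(E, N) = atan2(+0.0008696, +0.004211) = 11.7° ≈ 012°.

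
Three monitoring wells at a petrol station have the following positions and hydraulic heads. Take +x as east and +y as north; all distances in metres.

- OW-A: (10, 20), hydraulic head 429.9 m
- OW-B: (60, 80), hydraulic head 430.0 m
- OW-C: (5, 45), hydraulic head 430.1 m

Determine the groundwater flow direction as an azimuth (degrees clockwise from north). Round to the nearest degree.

Differences from OW-A: to OW-B (Δx, Δy, Δh) = (50, 60, +0.1); to OW-C = (-5, 25, +0.2).
Solve a·Δx + b·Δy = Δh: det = 50·25 − (-5)·60 = 1550.
∂h/∂x = [(+0.1)·25 − (+0.2)·60] / 1550 = -0.006129
∂h/∂y = [50·(+0.2) − (-5)·(+0.1)] / 1550 = +0.006774
Flow direction (−∇h) has components (+0.006129 E, -0.006774 N).
Azimuth = atan2(E, N) = atan2(+0.006129, -0.006774) = 137.9° ≈ 138°.

138°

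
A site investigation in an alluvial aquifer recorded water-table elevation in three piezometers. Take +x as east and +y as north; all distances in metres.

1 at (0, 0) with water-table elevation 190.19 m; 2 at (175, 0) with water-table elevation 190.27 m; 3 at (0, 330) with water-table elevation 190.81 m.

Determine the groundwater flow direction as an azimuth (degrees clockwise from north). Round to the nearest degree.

194°

∂h/∂x = (190.27 − 190.19) / (175 − 0) = +0.0004571
∂h/∂y = (190.81 − 190.19) / (330 − 0) = +0.001879
Flow direction (−∇h) has components (-0.0004571 E, -0.001879 N).
Azimuth = atan2(E, N) = atan2(-0.0004571, -0.001879) = 193.7° ≈ 194°.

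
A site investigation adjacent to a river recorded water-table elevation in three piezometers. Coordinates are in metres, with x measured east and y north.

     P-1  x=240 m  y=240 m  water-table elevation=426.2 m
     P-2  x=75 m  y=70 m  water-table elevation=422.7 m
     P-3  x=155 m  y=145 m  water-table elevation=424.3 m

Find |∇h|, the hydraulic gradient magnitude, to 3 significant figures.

0.0152

Taking P-1 as reference: P-2−P-1 = (-165, -170, -3.5); P-3−P-1 = (-85, -95, -1.9).
Determinant of the coordinate differences = (-165)·(-95) − (-85)·(-170) = 1225.
∂h/∂x = [(-3.5)·(-95) − (-1.9)·(-170)] / 1225 = +0.007755
∂h/∂y = [(-165)·(-1.9) − (-85)·(-3.5)] / 1225 = +0.01306
|∇h| = √(0.007755² + 0.01306²) = 0.01519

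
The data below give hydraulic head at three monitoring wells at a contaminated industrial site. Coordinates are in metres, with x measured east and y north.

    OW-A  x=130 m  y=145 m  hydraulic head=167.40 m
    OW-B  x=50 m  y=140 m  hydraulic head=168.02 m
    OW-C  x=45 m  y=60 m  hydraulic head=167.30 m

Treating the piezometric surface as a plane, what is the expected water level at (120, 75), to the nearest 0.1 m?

Taking OW-A as reference: OW-B−OW-A = (-80, -5, +0.62); OW-C−OW-A = (-85, -85, -0.10).
Determinant of the coordinate differences = (-80)·(-85) − (-85)·(-5) = 6375.
∂h/∂x = [(+0.62)·(-85) − (-0.10)·(-5)] / 6375 = -0.008345
∂h/∂y = [(-80)·(-0.10) − (-85)·(+0.62)] / 6375 = +0.009522
h(120, 75) = 167.40 + (-0.008345)·(-10) + (+0.009522)·(-70) = 167.40 +0.083 -0.667 = 166.817 m.

166.8 m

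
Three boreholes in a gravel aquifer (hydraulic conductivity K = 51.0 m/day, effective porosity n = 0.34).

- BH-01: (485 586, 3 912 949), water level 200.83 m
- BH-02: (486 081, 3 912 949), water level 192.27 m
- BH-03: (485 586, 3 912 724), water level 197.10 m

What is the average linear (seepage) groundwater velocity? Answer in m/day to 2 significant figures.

3.6 m/day

∂h/∂x = (192.27 − 200.83) / (486081 − 485586) = -0.01729
∂h/∂y = (197.10 − 200.83) / (3912724 − 3912949) = +0.01658
|∇h| = √(-0.01729² + 0.01658²) = 0.02395
Seepage velocity v = K·i/n = 51.0 × 0.02395 / 0.34 = 3.592 m/day.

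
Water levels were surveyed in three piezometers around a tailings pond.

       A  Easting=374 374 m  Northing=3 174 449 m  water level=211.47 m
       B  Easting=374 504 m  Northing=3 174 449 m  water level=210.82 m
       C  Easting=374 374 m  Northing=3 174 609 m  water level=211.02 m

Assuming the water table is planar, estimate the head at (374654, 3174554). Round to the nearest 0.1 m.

209.8 m

∂h/∂x = (210.82 − 211.47) / (374504 − 374374) = -0.005000
∂h/∂y = (211.02 − 211.47) / (3174609 − 3174449) = -0.002812
h(374654, 3174554) = 211.47 + (-0.005000)·(280) + (-0.002812)·(105) = 211.47 -1.400 -0.295 = 209.775 m.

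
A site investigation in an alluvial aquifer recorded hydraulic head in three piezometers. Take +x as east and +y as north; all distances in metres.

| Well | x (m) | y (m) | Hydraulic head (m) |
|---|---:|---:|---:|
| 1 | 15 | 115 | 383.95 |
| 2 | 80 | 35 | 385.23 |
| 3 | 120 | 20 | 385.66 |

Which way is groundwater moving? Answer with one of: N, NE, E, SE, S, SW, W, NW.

Taking 1 as reference: 2−1 = (65, -80, +1.28); 3−1 = (105, -95, +1.71).
Determinant of the coordinate differences = 65·(-95) − 105·(-80) = 2225.
∂h/∂x = [(+1.28)·(-95) − (+1.71)·(-80)] / 2225 = +0.006831
∂h/∂y = [65·(+1.71) − 105·(+1.28)] / 2225 = -0.01045
Flow = −∇h = (-0.006831 east, +0.01045 north), which points northwest.

NW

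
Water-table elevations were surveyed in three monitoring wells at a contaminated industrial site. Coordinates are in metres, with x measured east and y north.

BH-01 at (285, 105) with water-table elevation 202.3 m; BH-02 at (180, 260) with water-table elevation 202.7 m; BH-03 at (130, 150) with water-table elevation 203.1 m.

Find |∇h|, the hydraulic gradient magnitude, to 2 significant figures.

0.0056

With h = a·x + b·y + c and BH-01 as origin, the differences give:
  (-105)·a + 155·b = +0.4
  (-155)·a + 45·b = +0.8
Eliminate b (×45 and ×155, subtract): 19300·a = -106.00 → a = ∂h/∂x = -0.005492
Back-substitute: b = ∂h/∂y = -0.001140.
|∇h| = √(-0.005492² + -0.001140²) = 0.005609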